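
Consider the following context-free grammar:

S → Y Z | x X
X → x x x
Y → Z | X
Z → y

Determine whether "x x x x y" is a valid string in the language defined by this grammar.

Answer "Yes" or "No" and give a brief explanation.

No - no valid derivation exists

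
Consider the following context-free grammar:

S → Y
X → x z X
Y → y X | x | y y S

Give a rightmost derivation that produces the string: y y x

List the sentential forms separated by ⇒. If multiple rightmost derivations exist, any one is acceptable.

S ⇒ Y ⇒ y y S ⇒ y y Y ⇒ y y x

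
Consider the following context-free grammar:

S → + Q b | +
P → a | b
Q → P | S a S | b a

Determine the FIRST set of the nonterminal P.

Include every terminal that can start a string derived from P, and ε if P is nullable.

We compute FIRST(P) using the standard algorithm.
FIRST(P) = {a, b}
FIRST(Q) = {+, a, b}
FIRST(S) = {+}
Therefore, FIRST(P) = {a, b}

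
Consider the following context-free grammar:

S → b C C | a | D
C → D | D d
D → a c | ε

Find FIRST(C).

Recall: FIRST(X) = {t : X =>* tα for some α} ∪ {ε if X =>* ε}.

We compute FIRST(C) using the standard algorithm.
FIRST(C) = {a, d, ε}
FIRST(D) = {a, ε}
FIRST(S) = {a, b, ε}
Therefore, FIRST(C) = {a, d, ε}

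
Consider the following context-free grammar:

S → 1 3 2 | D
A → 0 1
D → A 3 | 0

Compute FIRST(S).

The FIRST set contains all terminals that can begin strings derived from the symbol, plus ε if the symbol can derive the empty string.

We compute FIRST(S) using the standard algorithm.
FIRST(A) = {0}
FIRST(D) = {0}
FIRST(S) = {0, 1}
Therefore, FIRST(S) = {0, 1}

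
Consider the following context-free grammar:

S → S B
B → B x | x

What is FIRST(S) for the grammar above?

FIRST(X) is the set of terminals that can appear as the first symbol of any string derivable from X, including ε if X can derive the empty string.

We compute FIRST(S) using the standard algorithm.
FIRST(B) = {x}
FIRST(S) = {}
Therefore, FIRST(S) = {}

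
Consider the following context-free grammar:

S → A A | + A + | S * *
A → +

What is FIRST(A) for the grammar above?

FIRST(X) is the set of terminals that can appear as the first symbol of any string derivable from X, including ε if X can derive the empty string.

We compute FIRST(A) using the standard algorithm.
FIRST(A) = {+}
FIRST(S) = {+}
Therefore, FIRST(A) = {+}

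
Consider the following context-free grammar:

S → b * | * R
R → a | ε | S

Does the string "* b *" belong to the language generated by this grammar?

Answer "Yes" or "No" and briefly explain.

Yes - a valid derivation exists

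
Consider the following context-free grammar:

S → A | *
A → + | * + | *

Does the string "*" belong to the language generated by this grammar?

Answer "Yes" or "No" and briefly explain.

Yes - a valid derivation exists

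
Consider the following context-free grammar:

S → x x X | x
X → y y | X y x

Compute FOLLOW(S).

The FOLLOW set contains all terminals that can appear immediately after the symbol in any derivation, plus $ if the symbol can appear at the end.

We compute FOLLOW(S) using the standard algorithm.
FOLLOW(S) starts with {$}.
FIRST(S) = {x}
FIRST(X) = {y}
FOLLOW(S) = {$}
FOLLOW(X) = {$, y}
Therefore, FOLLOW(S) = {$}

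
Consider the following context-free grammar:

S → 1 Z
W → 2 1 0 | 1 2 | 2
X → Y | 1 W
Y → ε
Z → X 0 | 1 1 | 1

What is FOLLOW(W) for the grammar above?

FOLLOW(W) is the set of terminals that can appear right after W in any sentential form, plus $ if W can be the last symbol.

We compute FOLLOW(W) using the standard algorithm.
FOLLOW(S) starts with {$}.
FIRST(S) = {1}
FIRST(W) = {1, 2}
FIRST(X) = {1, ε}
FIRST(Y) = {ε}
FIRST(Z) = {0, 1}
FOLLOW(S) = {$}
FOLLOW(W) = {0}
FOLLOW(X) = {0}
FOLLOW(Y) = {0}
FOLLOW(Z) = {$}
Therefore, FOLLOW(W) = {0}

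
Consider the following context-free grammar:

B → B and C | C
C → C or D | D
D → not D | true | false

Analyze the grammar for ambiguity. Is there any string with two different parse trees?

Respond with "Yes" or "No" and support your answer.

No - the grammar is unambiguous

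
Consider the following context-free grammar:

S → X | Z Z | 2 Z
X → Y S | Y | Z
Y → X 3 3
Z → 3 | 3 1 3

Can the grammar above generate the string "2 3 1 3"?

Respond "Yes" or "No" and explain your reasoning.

Yes - a valid derivation exists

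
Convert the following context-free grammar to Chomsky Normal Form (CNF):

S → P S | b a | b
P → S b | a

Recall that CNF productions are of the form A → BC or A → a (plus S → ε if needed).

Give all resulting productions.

TB → b; TA → a; S → b; P → a; S → P S; S → TB TA; P → S TB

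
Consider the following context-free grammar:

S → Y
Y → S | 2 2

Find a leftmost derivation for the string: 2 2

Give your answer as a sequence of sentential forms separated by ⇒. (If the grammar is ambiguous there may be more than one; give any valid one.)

S ⇒ Y ⇒ S ⇒ Y ⇒ S ⇒ Y ⇒ 2 2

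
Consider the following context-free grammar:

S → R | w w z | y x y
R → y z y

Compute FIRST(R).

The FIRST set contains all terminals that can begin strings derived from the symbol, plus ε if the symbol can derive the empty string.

We compute FIRST(R) using the standard algorithm.
FIRST(R) = {y}
FIRST(S) = {w, y}
Therefore, FIRST(R) = {y}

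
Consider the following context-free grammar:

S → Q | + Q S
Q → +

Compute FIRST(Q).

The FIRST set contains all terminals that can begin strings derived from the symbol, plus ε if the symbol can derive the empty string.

We compute FIRST(Q) using the standard algorithm.
FIRST(Q) = {+}
FIRST(S) = {+}
Therefore, FIRST(Q) = {+}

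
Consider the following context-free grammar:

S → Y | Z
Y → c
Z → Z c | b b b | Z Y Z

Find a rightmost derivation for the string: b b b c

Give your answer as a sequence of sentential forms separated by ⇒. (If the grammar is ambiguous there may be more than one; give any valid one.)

S ⇒ Z ⇒ Z c ⇒ b b b c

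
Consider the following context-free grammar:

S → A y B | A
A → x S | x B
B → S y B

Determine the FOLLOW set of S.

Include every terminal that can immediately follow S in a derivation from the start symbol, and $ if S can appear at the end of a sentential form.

We compute FOLLOW(S) using the standard algorithm.
FOLLOW(S) starts with {$}.
FIRST(A) = {x}
FIRST(B) = {x}
FIRST(S) = {x}
FOLLOW(A) = {$, y}
FOLLOW(B) = {$, y}
FOLLOW(S) = {$, y}
Therefore, FOLLOW(S) = {$, y}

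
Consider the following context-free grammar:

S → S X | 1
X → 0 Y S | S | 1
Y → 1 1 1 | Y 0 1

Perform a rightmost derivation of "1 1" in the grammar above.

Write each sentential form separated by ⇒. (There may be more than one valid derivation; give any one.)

S ⇒ S X ⇒ S 1 ⇒ 1 1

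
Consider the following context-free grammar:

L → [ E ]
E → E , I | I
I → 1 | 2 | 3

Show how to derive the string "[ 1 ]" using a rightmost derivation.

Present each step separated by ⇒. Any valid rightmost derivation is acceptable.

L ⇒ [ E ] ⇒ [ I ] ⇒ [ 1 ]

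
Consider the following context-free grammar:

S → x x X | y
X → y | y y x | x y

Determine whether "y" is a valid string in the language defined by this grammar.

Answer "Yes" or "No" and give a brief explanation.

Yes - a valid derivation exists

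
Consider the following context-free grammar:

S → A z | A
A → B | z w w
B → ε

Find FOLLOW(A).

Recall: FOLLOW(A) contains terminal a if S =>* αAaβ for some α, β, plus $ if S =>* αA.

We compute FOLLOW(A) using the standard algorithm.
FOLLOW(S) starts with {$}.
FIRST(A) = {z, ε}
FIRST(B) = {ε}
FIRST(S) = {z, ε}
FOLLOW(A) = {$, z}
FOLLOW(B) = {$, z}
FOLLOW(S) = {$}
Therefore, FOLLOW(A) = {$, z}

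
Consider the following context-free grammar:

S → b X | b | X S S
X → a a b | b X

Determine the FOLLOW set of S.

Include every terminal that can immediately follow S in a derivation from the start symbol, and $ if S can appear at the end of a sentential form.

We compute FOLLOW(S) using the standard algorithm.
FOLLOW(S) starts with {$}.
FIRST(S) = {a, b}
FIRST(X) = {a, b}
FOLLOW(S) = {$, a, b}
FOLLOW(X) = {$, a, b}
Therefore, FOLLOW(S) = {$, a, b}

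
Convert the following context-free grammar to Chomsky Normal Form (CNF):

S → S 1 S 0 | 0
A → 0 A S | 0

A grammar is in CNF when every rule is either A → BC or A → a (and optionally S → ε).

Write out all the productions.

T1 → 1; T0 → 0; S → 0; A → 0; S → S X0; X0 → T1 X1; X1 → S T0; A → T0 X2; X2 → A S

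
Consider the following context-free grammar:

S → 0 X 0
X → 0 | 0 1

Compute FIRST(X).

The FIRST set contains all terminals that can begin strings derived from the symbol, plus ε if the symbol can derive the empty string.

We compute FIRST(X) using the standard algorithm.
FIRST(S) = {0}
FIRST(X) = {0}
Therefore, FIRST(X) = {0}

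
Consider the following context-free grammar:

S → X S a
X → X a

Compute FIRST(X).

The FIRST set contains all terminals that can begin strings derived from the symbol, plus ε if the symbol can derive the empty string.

We compute FIRST(X) using the standard algorithm.
FIRST(S) = {}
FIRST(X) = {}
Therefore, FIRST(X) = {}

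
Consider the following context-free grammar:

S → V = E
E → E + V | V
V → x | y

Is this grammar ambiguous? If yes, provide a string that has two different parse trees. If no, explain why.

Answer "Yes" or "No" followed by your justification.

No - the grammar is unambiguous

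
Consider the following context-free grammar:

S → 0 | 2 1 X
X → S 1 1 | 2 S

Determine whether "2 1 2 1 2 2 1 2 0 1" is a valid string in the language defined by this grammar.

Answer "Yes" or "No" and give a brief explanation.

No - no valid derivation exists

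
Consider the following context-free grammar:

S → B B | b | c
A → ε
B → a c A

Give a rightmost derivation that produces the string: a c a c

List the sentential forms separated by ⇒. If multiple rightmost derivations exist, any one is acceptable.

S ⇒ B B ⇒ B a c A ⇒ B a c ⇒ a c A a c ⇒ a c a c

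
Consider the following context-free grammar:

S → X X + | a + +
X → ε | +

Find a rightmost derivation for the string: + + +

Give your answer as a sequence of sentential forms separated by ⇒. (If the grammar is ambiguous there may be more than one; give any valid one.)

S ⇒ X X + ⇒ X + + ⇒ + + +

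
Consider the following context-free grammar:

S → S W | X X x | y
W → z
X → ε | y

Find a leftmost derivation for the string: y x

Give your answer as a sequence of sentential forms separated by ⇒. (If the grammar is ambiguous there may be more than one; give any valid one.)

S ⇒ X X x ⇒ X x ⇒ y x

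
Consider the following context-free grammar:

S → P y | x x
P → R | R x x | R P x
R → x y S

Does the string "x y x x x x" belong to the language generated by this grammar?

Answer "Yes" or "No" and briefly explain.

No - no valid derivation exists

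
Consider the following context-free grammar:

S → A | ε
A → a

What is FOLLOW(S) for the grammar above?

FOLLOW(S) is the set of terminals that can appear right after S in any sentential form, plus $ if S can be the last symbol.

We compute FOLLOW(S) using the standard algorithm.
FOLLOW(S) starts with {$}.
FIRST(A) = {a}
FIRST(S) = {a, ε}
FOLLOW(A) = {$}
FOLLOW(S) = {$}
Therefore, FOLLOW(S) = {$}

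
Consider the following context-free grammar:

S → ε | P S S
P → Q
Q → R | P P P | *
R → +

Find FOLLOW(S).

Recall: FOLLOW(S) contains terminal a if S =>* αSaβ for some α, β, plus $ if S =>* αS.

We compute FOLLOW(S) using the standard algorithm.
FOLLOW(S) starts with {$}.
FIRST(P) = {*, +}
FIRST(Q) = {*, +}
FIRST(R) = {+}
FIRST(S) = {*, +, ε}
FOLLOW(P) = {$, *, +}
FOLLOW(Q) = {$, *, +}
FOLLOW(R) = {$, *, +}
FOLLOW(S) = {$, *, +}
Therefore, FOLLOW(S) = {$, *, +}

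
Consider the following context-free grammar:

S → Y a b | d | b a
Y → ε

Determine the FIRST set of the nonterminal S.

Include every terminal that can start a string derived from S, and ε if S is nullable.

We compute FIRST(S) using the standard algorithm.
FIRST(S) = {a, b, d}
FIRST(Y) = {ε}
Therefore, FIRST(S) = {a, b, d}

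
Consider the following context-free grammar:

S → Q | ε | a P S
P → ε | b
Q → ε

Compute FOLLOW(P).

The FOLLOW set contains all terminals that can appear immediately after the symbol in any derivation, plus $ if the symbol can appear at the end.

We compute FOLLOW(P) using the standard algorithm.
FOLLOW(S) starts with {$}.
FIRST(P) = {b, ε}
FIRST(Q) = {ε}
FIRST(S) = {a, ε}
FOLLOW(P) = {$, a}
FOLLOW(Q) = {$}
FOLLOW(S) = {$}
Therefore, FOLLOW(P) = {$, a}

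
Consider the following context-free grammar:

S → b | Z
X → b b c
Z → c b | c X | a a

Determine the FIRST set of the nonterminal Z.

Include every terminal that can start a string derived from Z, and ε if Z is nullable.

We compute FIRST(Z) using the standard algorithm.
FIRST(S) = {a, b, c}
FIRST(X) = {b}
FIRST(Z) = {a, c}
Therefore, FIRST(Z) = {a, c}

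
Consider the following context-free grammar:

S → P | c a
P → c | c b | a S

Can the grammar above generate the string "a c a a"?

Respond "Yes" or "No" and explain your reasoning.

No - no valid derivation exists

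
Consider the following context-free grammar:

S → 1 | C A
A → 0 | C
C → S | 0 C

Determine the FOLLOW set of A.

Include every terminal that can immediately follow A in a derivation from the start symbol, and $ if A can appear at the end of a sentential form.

We compute FOLLOW(A) using the standard algorithm.
FOLLOW(S) starts with {$}.
FIRST(A) = {0, 1}
FIRST(C) = {0, 1}
FIRST(S) = {0, 1}
FOLLOW(A) = {$, 0, 1}
FOLLOW(C) = {$, 0, 1}
FOLLOW(S) = {$, 0, 1}
Therefore, FOLLOW(A) = {$, 0, 1}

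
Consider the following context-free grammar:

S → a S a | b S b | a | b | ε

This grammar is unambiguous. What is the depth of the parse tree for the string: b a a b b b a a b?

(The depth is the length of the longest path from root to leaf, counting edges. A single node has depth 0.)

5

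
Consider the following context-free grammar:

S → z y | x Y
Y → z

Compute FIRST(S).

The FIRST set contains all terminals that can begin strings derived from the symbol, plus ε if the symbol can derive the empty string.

We compute FIRST(S) using the standard algorithm.
FIRST(S) = {x, z}
FIRST(Y) = {z}
Therefore, FIRST(S) = {x, z}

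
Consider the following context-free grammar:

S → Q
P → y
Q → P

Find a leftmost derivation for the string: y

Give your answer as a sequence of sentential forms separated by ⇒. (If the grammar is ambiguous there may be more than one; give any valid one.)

S ⇒ Q ⇒ P ⇒ y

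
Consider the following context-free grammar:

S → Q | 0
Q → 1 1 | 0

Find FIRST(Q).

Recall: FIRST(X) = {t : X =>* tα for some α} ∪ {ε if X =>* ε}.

We compute FIRST(Q) using the standard algorithm.
FIRST(Q) = {0, 1}
FIRST(S) = {0, 1}
Therefore, FIRST(Q) = {0, 1}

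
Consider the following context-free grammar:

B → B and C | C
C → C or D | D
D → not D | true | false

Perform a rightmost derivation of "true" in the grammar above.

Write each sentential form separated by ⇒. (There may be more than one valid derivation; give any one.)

B ⇒ C ⇒ D ⇒ true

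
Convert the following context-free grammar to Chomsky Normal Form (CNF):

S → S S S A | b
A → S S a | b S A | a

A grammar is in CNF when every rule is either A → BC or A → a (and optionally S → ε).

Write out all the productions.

S → b; TA → a; TB → b; A → a; S → S X0; X0 → S X1; X1 → S A; A → S X2; X2 → S TA; A → TB X3; X3 → S A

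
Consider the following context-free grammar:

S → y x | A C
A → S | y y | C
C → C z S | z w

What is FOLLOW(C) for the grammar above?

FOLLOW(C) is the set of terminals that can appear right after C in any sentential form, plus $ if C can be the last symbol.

We compute FOLLOW(C) using the standard algorithm.
FOLLOW(S) starts with {$}.
FIRST(A) = {y, z}
FIRST(C) = {z}
FIRST(S) = {y, z}
FOLLOW(A) = {z}
FOLLOW(C) = {$, z}
FOLLOW(S) = {$, z}
Therefore, FOLLOW(C) = {$, z}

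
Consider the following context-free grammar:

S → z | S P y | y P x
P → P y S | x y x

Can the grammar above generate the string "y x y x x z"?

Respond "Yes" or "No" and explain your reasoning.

No - no valid derivation exists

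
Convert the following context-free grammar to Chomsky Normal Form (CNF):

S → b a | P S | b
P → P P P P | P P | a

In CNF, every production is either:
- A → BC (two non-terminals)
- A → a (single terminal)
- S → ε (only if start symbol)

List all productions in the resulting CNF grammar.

TB → b; TA → a; S → b; P → a; S → TB TA; S → P S; P → P X0; X0 → P X1; X1 → P P; P → P P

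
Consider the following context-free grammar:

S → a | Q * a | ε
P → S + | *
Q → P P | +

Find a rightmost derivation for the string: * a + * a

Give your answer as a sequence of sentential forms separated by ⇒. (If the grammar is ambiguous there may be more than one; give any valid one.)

S ⇒ Q * a ⇒ P P * a ⇒ P S + * a ⇒ P a + * a ⇒ * a + * a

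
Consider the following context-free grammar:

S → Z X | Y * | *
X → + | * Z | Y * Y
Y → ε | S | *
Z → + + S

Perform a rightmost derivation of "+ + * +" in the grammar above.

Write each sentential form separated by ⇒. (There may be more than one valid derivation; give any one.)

S ⇒ Z X ⇒ Z + ⇒ + + S + ⇒ + + * +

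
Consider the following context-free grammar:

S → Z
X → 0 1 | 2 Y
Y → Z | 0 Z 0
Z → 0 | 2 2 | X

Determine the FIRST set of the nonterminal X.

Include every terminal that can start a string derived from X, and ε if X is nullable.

We compute FIRST(X) using the standard algorithm.
FIRST(S) = {0, 2}
FIRST(X) = {0, 2}
FIRST(Y) = {0, 2}
FIRST(Z) = {0, 2}
Therefore, FIRST(X) = {0, 2}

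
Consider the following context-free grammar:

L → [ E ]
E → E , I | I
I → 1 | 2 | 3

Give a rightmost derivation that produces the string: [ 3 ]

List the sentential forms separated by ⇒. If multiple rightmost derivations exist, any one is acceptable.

L ⇒ [ E ] ⇒ [ I ] ⇒ [ 3 ]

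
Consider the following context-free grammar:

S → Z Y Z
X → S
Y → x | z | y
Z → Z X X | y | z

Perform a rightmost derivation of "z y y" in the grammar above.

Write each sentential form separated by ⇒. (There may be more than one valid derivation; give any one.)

S ⇒ Z Y Z ⇒ Z Y y ⇒ Z y y ⇒ z y y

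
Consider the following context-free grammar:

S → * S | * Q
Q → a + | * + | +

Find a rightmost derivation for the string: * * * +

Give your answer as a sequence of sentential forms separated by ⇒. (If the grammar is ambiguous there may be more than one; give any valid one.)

S ⇒ * S ⇒ * * Q ⇒ * * * +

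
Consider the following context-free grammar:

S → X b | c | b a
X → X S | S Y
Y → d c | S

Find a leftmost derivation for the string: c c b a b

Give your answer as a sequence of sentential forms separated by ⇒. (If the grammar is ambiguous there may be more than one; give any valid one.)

S ⇒ X b ⇒ X S b ⇒ S Y S b ⇒ c Y S b ⇒ c S S b ⇒ c c S b ⇒ c c b a b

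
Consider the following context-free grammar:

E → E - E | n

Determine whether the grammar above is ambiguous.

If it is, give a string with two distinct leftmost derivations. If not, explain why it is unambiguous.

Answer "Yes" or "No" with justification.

Yes - the string 'n - n - n - n' has two distinct leftmost derivations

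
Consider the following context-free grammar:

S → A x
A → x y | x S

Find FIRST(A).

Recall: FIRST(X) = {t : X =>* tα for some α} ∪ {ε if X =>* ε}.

We compute FIRST(A) using the standard algorithm.
FIRST(A) = {x}
FIRST(S) = {x}
Therefore, FIRST(A) = {x}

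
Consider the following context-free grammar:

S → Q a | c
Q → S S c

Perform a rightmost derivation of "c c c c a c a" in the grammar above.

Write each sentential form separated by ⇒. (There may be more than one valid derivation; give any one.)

S ⇒ Q a ⇒ S S c a ⇒ S Q a c a ⇒ S S S c a c a ⇒ S S c c a c a ⇒ S c c c a c a ⇒ c c c c a c a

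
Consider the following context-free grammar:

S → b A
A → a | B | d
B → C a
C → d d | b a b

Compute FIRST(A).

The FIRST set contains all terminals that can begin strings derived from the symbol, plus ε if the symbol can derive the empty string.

We compute FIRST(A) using the standard algorithm.
FIRST(A) = {a, b, d}
FIRST(B) = {b, d}
FIRST(C) = {b, d}
FIRST(S) = {b}
Therefore, FIRST(A) = {a, b, d}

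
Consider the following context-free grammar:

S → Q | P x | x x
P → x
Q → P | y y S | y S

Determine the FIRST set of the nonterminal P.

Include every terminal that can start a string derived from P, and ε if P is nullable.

We compute FIRST(P) using the standard algorithm.
FIRST(P) = {x}
FIRST(Q) = {x, y}
FIRST(S) = {x, y}
Therefore, FIRST(P) = {x}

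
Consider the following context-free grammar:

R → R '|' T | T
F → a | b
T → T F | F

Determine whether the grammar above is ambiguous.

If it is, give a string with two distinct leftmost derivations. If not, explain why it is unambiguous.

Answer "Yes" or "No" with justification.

No - the grammar is unambiguous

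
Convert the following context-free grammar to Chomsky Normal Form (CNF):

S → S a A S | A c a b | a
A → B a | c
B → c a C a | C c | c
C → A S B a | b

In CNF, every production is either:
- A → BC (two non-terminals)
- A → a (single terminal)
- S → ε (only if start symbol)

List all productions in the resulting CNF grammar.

TA → a; TC → c; TB → b; S → a; A → c; B → c; C → b; S → S X0; X0 → TA X1; X1 → A S; S → A X2; X2 → TC X3; X3 → TA TB; A → B TA; B → TC X4; X4 → TA X5; X5 → C TA; B → C TC; C → A X6; X6 → S X7; X7 → B TA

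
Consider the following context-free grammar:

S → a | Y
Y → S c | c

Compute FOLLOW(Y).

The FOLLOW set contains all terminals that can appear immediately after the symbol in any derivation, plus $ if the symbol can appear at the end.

We compute FOLLOW(Y) using the standard algorithm.
FOLLOW(S) starts with {$}.
FIRST(S) = {a, c}
FIRST(Y) = {a, c}
FOLLOW(S) = {$, c}
FOLLOW(Y) = {$, c}
Therefore, FOLLOW(Y) = {$, c}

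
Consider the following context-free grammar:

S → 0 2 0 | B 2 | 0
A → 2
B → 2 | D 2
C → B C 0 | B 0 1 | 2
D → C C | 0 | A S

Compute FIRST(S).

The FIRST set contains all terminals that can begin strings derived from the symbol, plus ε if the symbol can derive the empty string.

We compute FIRST(S) using the standard algorithm.
FIRST(A) = {2}
FIRST(B) = {0, 2}
FIRST(C) = {0, 2}
FIRST(D) = {0, 2}
FIRST(S) = {0, 2}
Therefore, FIRST(S) = {0, 2}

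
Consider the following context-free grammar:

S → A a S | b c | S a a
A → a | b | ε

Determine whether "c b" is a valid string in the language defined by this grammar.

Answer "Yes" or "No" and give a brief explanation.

No - no valid derivation exists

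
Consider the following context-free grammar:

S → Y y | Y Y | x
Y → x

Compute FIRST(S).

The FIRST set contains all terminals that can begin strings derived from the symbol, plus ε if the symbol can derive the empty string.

We compute FIRST(S) using the standard algorithm.
FIRST(S) = {x}
FIRST(Y) = {x}
Therefore, FIRST(S) = {x}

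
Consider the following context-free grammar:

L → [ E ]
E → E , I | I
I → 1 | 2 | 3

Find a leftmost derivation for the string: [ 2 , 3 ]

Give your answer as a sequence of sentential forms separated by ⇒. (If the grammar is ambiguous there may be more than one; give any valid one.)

L ⇒ [ E ] ⇒ [ E , I ] ⇒ [ I , I ] ⇒ [ 2 , I ] ⇒ [ 2 , 3 ]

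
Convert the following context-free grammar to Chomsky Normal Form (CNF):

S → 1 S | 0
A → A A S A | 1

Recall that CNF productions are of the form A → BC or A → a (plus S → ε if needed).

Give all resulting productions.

T1 → 1; S → 0; A → 1; S → T1 S; A → A X0; X0 → A X1; X1 → S A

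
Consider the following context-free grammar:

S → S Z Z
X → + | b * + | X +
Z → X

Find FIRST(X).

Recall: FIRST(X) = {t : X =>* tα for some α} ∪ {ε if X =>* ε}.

We compute FIRST(X) using the standard algorithm.
FIRST(S) = {}
FIRST(X) = {+, b}
FIRST(Z) = {+, b}
Therefore, FIRST(X) = {+, b}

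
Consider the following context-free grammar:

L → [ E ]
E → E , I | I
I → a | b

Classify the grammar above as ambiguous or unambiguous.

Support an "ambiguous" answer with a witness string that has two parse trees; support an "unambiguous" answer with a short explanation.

Unambiguous - every string in the language has a unique parse tree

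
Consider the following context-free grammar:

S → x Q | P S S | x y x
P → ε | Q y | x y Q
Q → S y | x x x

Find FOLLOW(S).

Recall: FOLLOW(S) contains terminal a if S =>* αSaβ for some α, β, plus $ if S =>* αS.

We compute FOLLOW(S) using the standard algorithm.
FOLLOW(S) starts with {$}.
FIRST(P) = {x, ε}
FIRST(Q) = {x}
FIRST(S) = {x}
FOLLOW(P) = {x}
FOLLOW(Q) = {$, x, y}
FOLLOW(S) = {$, x, y}
Therefore, FOLLOW(S) = {$, x, y}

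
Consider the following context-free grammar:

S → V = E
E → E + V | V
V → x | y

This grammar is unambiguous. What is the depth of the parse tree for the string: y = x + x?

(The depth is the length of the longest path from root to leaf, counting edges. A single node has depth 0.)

4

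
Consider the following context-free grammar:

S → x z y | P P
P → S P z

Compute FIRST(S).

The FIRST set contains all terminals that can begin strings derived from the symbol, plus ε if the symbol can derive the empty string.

We compute FIRST(S) using the standard algorithm.
FIRST(P) = {x}
FIRST(S) = {x}
Therefore, FIRST(S) = {x}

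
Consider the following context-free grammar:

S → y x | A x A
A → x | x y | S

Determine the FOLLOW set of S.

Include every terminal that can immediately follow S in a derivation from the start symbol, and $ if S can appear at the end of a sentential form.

We compute FOLLOW(S) using the standard algorithm.
FOLLOW(S) starts with {$}.
FIRST(A) = {x, y}
FIRST(S) = {x, y}
FOLLOW(A) = {$, x}
FOLLOW(S) = {$, x}
Therefore, FOLLOW(S) = {$, x}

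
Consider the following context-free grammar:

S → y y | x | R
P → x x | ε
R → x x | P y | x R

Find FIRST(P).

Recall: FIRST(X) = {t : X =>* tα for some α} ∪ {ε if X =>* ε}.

We compute FIRST(P) using the standard algorithm.
FIRST(P) = {x, ε}
FIRST(R) = {x, y}
FIRST(S) = {x, y}
Therefore, FIRST(P) = {x, ε}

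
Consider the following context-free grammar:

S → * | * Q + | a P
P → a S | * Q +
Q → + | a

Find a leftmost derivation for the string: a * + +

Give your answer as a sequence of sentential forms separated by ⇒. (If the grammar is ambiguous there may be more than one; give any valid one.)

S ⇒ a P ⇒ a * Q + ⇒ a * + +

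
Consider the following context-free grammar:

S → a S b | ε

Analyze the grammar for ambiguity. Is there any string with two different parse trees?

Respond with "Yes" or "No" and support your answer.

No - the grammar is unambiguous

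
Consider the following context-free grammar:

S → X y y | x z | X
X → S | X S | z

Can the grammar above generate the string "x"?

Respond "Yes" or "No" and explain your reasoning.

No - no valid derivation exists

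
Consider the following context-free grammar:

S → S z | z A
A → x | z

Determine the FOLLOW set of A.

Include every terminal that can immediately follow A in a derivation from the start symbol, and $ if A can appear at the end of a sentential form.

We compute FOLLOW(A) using the standard algorithm.
FOLLOW(S) starts with {$}.
FIRST(A) = {x, z}
FIRST(S) = {z}
FOLLOW(A) = {$, z}
FOLLOW(S) = {$, z}
Therefore, FOLLOW(A) = {$, z}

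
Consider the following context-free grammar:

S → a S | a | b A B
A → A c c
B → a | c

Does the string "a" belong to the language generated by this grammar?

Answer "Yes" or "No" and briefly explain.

Yes - a valid derivation exists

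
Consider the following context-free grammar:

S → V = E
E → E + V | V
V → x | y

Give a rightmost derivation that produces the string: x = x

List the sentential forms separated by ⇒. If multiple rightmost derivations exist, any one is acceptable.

S ⇒ V = E ⇒ V = V ⇒ V = x ⇒ x = x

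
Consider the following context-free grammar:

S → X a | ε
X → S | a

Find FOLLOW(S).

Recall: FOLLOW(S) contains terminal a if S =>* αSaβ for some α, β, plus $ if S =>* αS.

We compute FOLLOW(S) using the standard algorithm.
FOLLOW(S) starts with {$}.
FIRST(S) = {a, ε}
FIRST(X) = {a, ε}
FOLLOW(S) = {$, a}
FOLLOW(X) = {a}
Therefore, FOLLOW(S) = {$, a}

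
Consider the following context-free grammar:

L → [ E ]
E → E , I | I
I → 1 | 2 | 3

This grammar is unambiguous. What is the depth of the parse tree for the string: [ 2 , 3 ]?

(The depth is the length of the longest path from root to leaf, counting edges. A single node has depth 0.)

4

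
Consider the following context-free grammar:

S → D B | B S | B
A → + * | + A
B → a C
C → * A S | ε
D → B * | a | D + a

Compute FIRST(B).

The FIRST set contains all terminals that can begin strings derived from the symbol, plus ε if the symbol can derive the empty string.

We compute FIRST(B) using the standard algorithm.
FIRST(A) = {+}
FIRST(B) = {a}
FIRST(C) = {*, ε}
FIRST(D) = {a}
FIRST(S) = {a}
Therefore, FIRST(B) = {a}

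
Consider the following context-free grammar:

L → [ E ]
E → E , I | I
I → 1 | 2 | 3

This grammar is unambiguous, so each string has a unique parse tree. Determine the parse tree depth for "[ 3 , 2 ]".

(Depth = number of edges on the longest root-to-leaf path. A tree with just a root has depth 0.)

4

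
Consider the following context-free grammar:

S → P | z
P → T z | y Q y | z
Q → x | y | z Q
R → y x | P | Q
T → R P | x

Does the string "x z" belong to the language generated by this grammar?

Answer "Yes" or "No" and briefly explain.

Yes - a valid derivation exists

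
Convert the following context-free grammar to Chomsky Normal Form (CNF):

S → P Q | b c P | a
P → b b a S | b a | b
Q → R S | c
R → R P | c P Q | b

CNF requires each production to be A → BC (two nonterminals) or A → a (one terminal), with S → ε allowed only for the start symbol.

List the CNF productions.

TB → b; TC → c; S → a; TA → a; P → b; Q → c; R → b; S → P Q; S → TB X0; X0 → TC P; P → TB X1; X1 → TB X2; X2 → TA S; P → TB TA; Q → R S; R → R P; R → TC X3; X3 → P Q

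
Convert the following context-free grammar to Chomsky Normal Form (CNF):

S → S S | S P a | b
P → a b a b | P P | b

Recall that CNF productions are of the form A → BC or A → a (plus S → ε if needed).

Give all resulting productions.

TA → a; S → b; TB → b; P → b; S → S S; S → S X0; X0 → P TA; P → TA X1; X1 → TB X2; X2 → TA TB; P → P P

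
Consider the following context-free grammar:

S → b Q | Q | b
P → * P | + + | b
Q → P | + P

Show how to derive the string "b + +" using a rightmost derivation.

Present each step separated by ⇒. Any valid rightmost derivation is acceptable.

S ⇒ b Q ⇒ b P ⇒ b + +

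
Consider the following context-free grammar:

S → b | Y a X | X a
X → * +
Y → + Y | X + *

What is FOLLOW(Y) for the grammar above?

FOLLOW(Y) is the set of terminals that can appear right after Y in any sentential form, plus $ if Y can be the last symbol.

We compute FOLLOW(Y) using the standard algorithm.
FOLLOW(S) starts with {$}.
FIRST(S) = {*, +, b}
FIRST(X) = {*}
FIRST(Y) = {*, +}
FOLLOW(S) = {$}
FOLLOW(X) = {$, +, a}
FOLLOW(Y) = {a}
Therefore, FOLLOW(Y) = {a}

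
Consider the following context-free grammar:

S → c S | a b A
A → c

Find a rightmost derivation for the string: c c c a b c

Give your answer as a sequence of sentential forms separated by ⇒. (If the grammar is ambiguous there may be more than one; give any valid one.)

S ⇒ c S ⇒ c c S ⇒ c c c S ⇒ c c c a b A ⇒ c c c a b c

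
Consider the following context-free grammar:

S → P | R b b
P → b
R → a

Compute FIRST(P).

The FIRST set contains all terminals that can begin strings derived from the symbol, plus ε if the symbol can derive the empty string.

We compute FIRST(P) using the standard algorithm.
FIRST(P) = {b}
FIRST(R) = {a}
FIRST(S) = {a, b}
Therefore, FIRST(P) = {b}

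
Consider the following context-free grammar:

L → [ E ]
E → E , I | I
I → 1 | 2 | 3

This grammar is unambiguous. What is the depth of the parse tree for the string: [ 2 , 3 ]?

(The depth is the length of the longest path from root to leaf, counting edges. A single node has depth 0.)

4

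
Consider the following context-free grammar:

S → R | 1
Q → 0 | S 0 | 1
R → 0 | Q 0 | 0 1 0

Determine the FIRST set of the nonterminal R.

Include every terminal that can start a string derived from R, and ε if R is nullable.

We compute FIRST(R) using the standard algorithm.
FIRST(Q) = {0, 1}
FIRST(R) = {0, 1}
FIRST(S) = {0, 1}
Therefore, FIRST(R) = {0, 1}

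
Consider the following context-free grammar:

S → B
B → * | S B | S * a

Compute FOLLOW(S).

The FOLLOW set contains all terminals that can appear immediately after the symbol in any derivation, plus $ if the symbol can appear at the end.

We compute FOLLOW(S) using the standard algorithm.
FOLLOW(S) starts with {$}.
FIRST(B) = {*}
FIRST(S) = {*}
FOLLOW(B) = {$, *}
FOLLOW(S) = {$, *}
Therefore, FOLLOW(S) = {$, *}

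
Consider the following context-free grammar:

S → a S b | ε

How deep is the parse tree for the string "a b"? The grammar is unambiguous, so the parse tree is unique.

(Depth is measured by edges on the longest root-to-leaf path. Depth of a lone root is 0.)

2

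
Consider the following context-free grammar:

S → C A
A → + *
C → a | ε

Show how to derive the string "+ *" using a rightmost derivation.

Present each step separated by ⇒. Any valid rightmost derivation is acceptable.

S ⇒ C A ⇒ C + * ⇒ + *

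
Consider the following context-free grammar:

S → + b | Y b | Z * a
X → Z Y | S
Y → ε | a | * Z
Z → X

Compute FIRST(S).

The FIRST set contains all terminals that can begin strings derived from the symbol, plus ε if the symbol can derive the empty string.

We compute FIRST(S) using the standard algorithm.
FIRST(S) = {*, +, a, b}
FIRST(X) = {*, +, a, b}
FIRST(Y) = {*, a, ε}
FIRST(Z) = {*, +, a, b}
Therefore, FIRST(S) = {*, +, a, b}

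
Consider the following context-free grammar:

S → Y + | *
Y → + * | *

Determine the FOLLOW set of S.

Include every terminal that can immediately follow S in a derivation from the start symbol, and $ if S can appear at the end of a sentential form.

We compute FOLLOW(S) using the standard algorithm.
FOLLOW(S) starts with {$}.
FIRST(S) = {*, +}
FIRST(Y) = {*, +}
FOLLOW(S) = {$}
FOLLOW(Y) = {+}
Therefore, FOLLOW(S) = {$}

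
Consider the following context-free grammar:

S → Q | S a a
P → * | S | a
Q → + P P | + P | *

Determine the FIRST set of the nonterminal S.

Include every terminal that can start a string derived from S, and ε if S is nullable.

We compute FIRST(S) using the standard algorithm.
FIRST(P) = {*, +, a}
FIRST(Q) = {*, +}
FIRST(S) = {*, +}
Therefore, FIRST(S) = {*, +}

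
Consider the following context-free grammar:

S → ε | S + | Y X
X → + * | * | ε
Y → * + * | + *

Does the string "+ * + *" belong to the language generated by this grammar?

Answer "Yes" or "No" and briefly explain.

Yes - a valid derivation exists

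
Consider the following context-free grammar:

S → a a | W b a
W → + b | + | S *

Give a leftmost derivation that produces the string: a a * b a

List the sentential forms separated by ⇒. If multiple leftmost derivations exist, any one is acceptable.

S ⇒ W b a ⇒ S * b a ⇒ a a * b a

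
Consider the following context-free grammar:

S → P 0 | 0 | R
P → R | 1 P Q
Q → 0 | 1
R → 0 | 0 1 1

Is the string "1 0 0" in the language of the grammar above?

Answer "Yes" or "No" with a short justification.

No - no valid derivation exists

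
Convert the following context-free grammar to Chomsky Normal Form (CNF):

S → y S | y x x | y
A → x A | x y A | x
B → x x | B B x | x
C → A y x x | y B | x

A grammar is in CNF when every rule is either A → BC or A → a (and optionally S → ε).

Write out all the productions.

TY → y; TX → x; S → y; A → x; B → x; C → x; S → TY S; S → TY X0; X0 → TX TX; A → TX A; A → TX X1; X1 → TY A; B → TX TX; B → B X2; X2 → B TX; C → A X3; X3 → TY X4; X4 → TX TX; C → TY B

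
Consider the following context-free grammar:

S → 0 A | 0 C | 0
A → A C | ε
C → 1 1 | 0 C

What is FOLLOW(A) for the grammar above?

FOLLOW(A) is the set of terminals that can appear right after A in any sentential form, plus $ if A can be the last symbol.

We compute FOLLOW(A) using the standard algorithm.
FOLLOW(S) starts with {$}.
FIRST(A) = {0, 1, ε}
FIRST(C) = {0, 1}
FIRST(S) = {0}
FOLLOW(A) = {$, 0, 1}
FOLLOW(C) = {$, 0, 1}
FOLLOW(S) = {$}
Therefore, FOLLOW(A) = {$, 0, 1}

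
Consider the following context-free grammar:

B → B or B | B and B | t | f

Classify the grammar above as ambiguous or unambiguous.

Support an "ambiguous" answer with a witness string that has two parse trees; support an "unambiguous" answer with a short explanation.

Ambiguous - the string 't or t or f and f or f' has two distinct parse trees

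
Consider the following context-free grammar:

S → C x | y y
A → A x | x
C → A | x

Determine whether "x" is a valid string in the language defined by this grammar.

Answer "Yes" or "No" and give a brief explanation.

No - no valid derivation exists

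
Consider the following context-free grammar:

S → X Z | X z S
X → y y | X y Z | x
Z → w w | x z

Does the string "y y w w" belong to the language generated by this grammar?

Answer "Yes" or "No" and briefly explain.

Yes - a valid derivation exists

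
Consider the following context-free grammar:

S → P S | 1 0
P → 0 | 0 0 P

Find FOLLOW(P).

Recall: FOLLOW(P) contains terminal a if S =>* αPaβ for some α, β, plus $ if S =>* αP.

We compute FOLLOW(P) using the standard algorithm.
FOLLOW(S) starts with {$}.
FIRST(P) = {0}
FIRST(S) = {0, 1}
FOLLOW(P) = {0, 1}
FOLLOW(S) = {$}
Therefore, FOLLOW(P) = {0, 1}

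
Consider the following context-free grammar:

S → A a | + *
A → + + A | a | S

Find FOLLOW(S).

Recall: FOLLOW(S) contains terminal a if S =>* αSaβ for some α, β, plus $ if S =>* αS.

We compute FOLLOW(S) using the standard algorithm.
FOLLOW(S) starts with {$}.
FIRST(A) = {+, a}
FIRST(S) = {+, a}
FOLLOW(A) = {a}
FOLLOW(S) = {$, a}
Therefore, FOLLOW(S) = {$, a}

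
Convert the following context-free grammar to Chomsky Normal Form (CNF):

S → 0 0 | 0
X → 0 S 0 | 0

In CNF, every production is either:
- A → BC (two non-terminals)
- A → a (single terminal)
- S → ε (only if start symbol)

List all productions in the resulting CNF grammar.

T0 → 0; S → 0; X → 0; S → T0 T0; X → T0 X0; X0 → S T0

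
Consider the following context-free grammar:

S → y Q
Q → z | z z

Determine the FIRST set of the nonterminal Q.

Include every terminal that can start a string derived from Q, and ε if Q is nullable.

We compute FIRST(Q) using the standard algorithm.
FIRST(Q) = {z}
FIRST(S) = {y}
Therefore, FIRST(Q) = {z}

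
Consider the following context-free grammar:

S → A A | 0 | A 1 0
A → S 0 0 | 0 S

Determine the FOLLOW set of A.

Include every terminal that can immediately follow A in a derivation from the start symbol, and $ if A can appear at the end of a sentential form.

We compute FOLLOW(A) using the standard algorithm.
FOLLOW(S) starts with {$}.
FIRST(A) = {0}
FIRST(S) = {0}
FOLLOW(A) = {$, 0, 1}
FOLLOW(S) = {$, 0, 1}
Therefore, FOLLOW(A) = {$, 0, 1}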